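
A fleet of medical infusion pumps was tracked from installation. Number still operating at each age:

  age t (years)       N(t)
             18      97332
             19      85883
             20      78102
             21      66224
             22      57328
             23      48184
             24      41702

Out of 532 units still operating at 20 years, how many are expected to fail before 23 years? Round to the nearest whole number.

The relevant probability is 1 − 48184/78102 = 0.383063.
Expected number = 532 × 0.383063 = 204.

204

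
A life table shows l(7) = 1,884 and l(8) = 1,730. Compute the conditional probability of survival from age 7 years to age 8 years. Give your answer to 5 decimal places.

The conditional survival probability is l(8)/l(7) = 1,730/1,884 = 0.918259.

0.91826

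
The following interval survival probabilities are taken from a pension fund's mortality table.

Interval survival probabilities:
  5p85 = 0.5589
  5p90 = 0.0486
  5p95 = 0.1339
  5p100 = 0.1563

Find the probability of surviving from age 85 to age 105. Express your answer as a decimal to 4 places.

Chaining the interval survival probabilities: 0.5589 × 0.0486 × 0.1339 × 0.1563.
= 0.000568.

0.0006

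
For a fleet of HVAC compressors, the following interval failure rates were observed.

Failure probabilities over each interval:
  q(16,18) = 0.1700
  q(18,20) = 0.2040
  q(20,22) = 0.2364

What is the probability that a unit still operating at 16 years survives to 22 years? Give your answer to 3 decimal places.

The overall survival probability is (1 − 0.1700) × (1 − 0.2040) × (1 − 0.2364).
= 0.8300 × 0.7960 × 0.7636 = 0.504495.

0.504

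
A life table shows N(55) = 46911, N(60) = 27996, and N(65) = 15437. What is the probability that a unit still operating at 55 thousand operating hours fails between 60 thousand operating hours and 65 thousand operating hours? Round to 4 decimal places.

This is the probability of reaching 60 but not 65, conditional on being operational at 55: (N(60) − N(65)) / N(55).
= (27996 − 15437) / 46911 = 12559 / 46911 = 0.267720.

0.2677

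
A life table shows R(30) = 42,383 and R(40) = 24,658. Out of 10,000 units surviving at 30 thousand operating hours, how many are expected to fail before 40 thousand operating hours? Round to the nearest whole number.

4182

The relevant probability is 1 − 24,658/42,383 = 0.418210.
Expected number = 10,000 × 0.418210 = 4182.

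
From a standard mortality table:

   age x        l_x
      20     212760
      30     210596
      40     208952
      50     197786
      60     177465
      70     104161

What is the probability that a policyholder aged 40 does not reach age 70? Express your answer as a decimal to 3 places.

P(die before 70 | alive at 40) = 1 − l_70/l_40 = 1 − 104161/208952 = (104791)/208952 = 0.501508.

0.502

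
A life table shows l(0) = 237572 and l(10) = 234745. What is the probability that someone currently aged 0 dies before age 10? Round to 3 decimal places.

0.012

P(die before 10 | alive at 0) = 1 − l(10)/l(0) = 1 − 234745/237572 = (2827)/237572 = 0.011900.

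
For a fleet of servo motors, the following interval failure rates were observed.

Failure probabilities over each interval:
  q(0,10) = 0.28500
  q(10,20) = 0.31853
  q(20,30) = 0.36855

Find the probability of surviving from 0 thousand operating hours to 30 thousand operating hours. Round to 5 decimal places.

The overall survival probability is (1 − 0.28500) × (1 − 0.31853) × (1 − 0.36855).
= 0.71500 × 0.68147 × 0.63145 = 0.307675.

0.30767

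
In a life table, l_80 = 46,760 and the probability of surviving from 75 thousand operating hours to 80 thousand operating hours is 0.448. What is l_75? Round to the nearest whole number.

104375

l_75 = l_80 / p = 46,760 / 0.448 = 104375.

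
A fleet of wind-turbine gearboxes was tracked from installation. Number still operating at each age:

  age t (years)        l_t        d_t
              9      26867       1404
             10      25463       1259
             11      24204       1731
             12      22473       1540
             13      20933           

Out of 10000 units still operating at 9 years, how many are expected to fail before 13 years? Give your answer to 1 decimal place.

2208.7

The relevant probability is 1 − 20933/26867 = 0.220866.
Expected number = 10000 × 0.220866 = 2208.7.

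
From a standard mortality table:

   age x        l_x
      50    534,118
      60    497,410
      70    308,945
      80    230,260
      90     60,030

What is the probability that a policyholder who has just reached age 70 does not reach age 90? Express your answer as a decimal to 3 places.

P(die before 90 | alive at 70) = 1 − l_90/l_70 = 1 − 60,030/308,945 = (248,915)/308,945 = 0.805694.

0.806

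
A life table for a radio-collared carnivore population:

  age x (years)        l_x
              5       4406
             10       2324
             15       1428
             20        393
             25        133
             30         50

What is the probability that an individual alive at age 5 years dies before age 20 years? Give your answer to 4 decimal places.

0.9108

P(die before 20 | alive at 5) = 1 − l_20/l_5 = 1 − 393/4406 = (4013)/4406 = 0.910803.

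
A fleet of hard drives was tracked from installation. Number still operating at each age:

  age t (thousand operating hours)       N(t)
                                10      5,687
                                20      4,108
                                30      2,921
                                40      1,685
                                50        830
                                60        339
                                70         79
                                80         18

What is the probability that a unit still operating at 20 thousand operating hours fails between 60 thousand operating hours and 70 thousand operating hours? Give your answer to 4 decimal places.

0.0633

This is the probability of reaching 60 but not 70, conditional on being operational at 20: (N(60) − N(70)) / N(20).
= (339 − 79) / 4,108 = 260 / 4,108 = 0.063291.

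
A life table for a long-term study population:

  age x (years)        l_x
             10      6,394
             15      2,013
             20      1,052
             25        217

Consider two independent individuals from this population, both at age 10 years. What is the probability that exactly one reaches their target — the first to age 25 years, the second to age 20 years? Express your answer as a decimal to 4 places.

p₁ = l_25/l_10 = 217/6,394 = 0.033938; p₂ = l_20/l_10 = 1,052/6,394 = 0.164529.
P(exactly one) = p₁(1−p₂) + (1−p₁)p₂ = 0.028354 + 0.158945 = 0.187299.

0.1873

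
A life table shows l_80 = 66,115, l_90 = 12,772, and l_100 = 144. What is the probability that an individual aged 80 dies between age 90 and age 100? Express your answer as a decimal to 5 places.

0.19100

We want 10|10q80 = (l_90 − l_100)/l_80.
This is the probability of reaching 90 but not 100, conditional on being alive at 80: (l_90 − l_100) / l_80.
= (12,772 − 144) / 66,115 = 12,628 / 66,115 = 0.191001.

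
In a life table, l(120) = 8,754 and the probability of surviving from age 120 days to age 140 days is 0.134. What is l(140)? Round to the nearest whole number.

l(140) = l(120) × p = 8,754 × 0.134 = 1173.

1173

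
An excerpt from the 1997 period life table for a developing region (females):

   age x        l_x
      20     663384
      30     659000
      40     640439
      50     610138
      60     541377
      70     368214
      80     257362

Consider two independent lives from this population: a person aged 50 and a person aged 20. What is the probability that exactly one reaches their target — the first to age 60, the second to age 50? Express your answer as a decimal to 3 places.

0.175

p₁ = l_60/l_50 = 541377/610138 = 0.887303; p₂ = l_50/l_20 = 610138/663384 = 0.919736.
P(exactly one) = p₁(1−p₂) + (1−p₁)p₂ = 0.071218 + 0.103651 = 0.174870.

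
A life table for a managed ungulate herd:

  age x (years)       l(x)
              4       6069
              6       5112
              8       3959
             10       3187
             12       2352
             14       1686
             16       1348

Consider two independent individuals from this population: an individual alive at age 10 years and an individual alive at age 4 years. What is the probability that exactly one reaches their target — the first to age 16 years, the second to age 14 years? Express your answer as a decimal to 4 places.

0.4658

p₁ = l(16)/l(10) = 1348/3187 = 0.422968; p₂ = l(14)/l(4) = 1686/6069 = 0.277805.
P(exactly one) = p₁(1−p₂) + (1−p₁)p₂ = 0.305465 + 0.160302 = 0.465768.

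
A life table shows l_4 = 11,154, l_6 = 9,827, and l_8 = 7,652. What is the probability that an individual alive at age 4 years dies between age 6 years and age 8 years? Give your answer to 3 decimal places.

This is the probability of reaching 6 but not 8, conditional on being alive at 4: (l_6 − l_8) / l_4.
= (9,827 − 7,652) / 11,154 = 2,175 / 11,154 = 0.194997.

0.195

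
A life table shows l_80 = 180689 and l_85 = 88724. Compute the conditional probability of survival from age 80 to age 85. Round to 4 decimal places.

We want 5p80 = l_85/l_80.
The conditional survival probability is l_85/l_80 = 88724/180689 = 0.491032.

0.4910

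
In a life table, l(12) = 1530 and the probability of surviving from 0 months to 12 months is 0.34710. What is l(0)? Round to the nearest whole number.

l(0) = l(12) / p = 1530 / 0.34710 = 4408.

4408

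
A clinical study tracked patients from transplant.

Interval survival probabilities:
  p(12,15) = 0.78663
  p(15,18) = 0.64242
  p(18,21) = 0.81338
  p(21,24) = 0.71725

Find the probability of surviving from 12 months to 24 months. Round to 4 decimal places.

The overall survival probability is 0.78663 × 0.64242 × 0.81338 × 0.71725.
= 0.294818.

0.2948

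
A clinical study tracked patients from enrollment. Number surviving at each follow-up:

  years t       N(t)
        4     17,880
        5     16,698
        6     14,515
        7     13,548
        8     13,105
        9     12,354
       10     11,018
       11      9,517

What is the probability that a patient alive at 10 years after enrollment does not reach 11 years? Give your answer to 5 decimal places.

0.13623

P(die before 11 | alive at 10) = 1 − N(11)/N(10) = 1 − 9,517/11,018 = (1,501)/11,018 = 0.136232.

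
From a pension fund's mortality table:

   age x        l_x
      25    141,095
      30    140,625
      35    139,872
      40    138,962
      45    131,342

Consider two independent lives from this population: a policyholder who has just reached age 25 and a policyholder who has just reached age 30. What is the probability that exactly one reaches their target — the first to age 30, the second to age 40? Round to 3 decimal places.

p₁ = l_30/l_25 = 140,625/141,095 = 0.996669; p₂ = l_40/l_30 = 138,962/140,625 = 0.988174.
P(exactly one) = p₁(1−p₂) + (1−p₁)p₂ = 0.011787 + 0.003292 = 0.015078.

0.015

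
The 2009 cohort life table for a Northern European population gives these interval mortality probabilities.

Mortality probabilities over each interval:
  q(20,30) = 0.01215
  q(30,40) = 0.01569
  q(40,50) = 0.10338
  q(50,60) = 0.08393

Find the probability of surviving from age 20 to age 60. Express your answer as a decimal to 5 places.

0.79866

P(survive 20→60) = (1 − 0.01215) × (1 − 0.01569) × (1 − 0.10338) × (1 − 0.08393).
= 0.98785 × 0.98431 × 0.89662 × 0.91607 = 0.798656.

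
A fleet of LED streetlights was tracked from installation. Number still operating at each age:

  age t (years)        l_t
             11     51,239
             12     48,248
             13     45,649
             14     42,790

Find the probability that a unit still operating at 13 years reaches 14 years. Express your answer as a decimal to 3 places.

The conditional survival probability is l_14/l_13 = 42,790/45,649 = 0.937370.

0.937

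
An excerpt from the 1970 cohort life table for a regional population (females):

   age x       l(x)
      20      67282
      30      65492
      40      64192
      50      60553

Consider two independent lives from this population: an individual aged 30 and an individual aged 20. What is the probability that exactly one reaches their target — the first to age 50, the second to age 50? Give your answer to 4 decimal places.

p₁ = l(50)/l(30) = 60553/65492 = 0.924586; p₂ = l(50)/l(20) = 60553/67282 = 0.899988.
P(exactly one) = p₁(1−p₂) + (1−p₁)p₂ = 0.092470 + 0.067872 = 0.160341.

0.1603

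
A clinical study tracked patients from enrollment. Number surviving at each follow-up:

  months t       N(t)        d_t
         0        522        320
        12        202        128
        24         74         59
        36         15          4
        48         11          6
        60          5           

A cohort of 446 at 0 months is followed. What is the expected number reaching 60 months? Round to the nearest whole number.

4

The relevant probability is 5/522 = 0.009579.
Expected number = 446 × 0.009579 = 4.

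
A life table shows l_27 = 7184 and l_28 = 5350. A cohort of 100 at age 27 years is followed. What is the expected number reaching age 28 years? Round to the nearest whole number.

The relevant probability is 5350/7184 = 0.744710.
Expected number = 100 × 0.744710 = 74.

74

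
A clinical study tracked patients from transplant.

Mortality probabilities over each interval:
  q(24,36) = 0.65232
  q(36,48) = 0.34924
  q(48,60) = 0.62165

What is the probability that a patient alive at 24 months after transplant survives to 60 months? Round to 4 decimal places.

0.0856

P(survive 24→60) = (1 − 0.65232) × (1 − 0.34924) × (1 − 0.62165).
= 0.34768 × 0.65076 × 0.37835 = 0.085604.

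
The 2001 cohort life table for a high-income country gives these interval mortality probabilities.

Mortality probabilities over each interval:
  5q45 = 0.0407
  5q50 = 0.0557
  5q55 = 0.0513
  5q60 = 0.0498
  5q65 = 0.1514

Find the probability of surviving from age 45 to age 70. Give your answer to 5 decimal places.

Chaining the interval survival probabilities: (1 − 0.0407) × (1 − 0.0557) × (1 − 0.0513) × (1 − 0.0498) × (1 − 0.1514).
= 0.9593 × 0.9443 × 0.9487 × 0.9502 × 0.8486 = 0.692965.

0.69297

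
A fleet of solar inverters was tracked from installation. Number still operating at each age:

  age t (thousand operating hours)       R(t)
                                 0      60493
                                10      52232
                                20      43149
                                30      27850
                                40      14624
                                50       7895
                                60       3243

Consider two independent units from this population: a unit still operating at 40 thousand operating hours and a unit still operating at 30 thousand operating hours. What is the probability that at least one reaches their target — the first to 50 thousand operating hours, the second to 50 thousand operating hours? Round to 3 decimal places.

p₁ = R(50)/R(40) = 7895/14624 = 0.539866; p₂ = R(50)/R(30) = 7895/27850 = 0.283483.
P(at least one) = 1 − (1−p₁)(1−p₂) = 1 − 0.460134 × 0.716517 = 0.670306.

0.670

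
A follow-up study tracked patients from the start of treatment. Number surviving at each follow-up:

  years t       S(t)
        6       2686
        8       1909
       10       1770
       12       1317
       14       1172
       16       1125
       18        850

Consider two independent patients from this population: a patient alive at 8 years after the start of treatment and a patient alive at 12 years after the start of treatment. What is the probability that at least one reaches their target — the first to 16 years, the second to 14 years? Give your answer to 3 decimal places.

p₁ = S(16)/S(8) = 1125/1909 = 0.589314; p₂ = S(14)/S(12) = 1172/1317 = 0.889901.
P(at least one) = 1 − (1−p₁)(1−p₂) = 1 − 0.410686 × 0.110099 = 0.954784.

0.955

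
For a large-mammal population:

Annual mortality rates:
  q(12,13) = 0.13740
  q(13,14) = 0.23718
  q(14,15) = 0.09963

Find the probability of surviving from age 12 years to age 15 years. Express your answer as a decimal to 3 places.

0.592

Chaining the interval survival probabilities: (1 − 0.13740) × (1 − 0.23718) × (1 − 0.09963).
= 0.86260 × 0.76282 × 0.90037 = 0.592451.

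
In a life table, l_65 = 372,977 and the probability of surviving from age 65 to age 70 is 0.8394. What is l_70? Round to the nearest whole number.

l_70 = l_65 × p = 372,977 × 0.8394 = 313077.

313077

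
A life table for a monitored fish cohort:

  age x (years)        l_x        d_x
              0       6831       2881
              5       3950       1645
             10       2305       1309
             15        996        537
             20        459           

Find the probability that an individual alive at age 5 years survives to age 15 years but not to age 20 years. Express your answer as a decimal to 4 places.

0.1359

This is the probability of reaching 15 but not 20, conditional on being alive at 5: (l_15 − l_20) / l_5.
= (996 − 459) / 3950 = 537 / 3950 = 0.135949.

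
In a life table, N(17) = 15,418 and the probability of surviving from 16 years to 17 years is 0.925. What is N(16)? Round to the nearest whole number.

N(16) = N(17) / p = 15,418 / 0.925 = 16668.

16668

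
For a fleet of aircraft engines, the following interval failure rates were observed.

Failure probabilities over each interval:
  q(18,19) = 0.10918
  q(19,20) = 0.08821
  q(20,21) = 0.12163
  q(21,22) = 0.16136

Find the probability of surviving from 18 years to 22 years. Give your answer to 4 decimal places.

0.5983

The overall survival probability is (1 − 0.10918) × (1 − 0.08821) × (1 − 0.12163) × (1 − 0.16136).
= 0.89082 × 0.91179 × 0.87837 × 0.83864 = 0.598326.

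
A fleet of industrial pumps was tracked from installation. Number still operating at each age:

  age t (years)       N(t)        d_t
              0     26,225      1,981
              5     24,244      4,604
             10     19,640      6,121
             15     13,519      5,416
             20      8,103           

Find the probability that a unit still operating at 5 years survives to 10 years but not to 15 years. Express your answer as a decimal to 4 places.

This is the probability of reaching 10 but not 15, conditional on being operational at 5: (N(10) − N(15)) / N(5).
= (19,640 − 13,519) / 24,244 = 6,121 / 24,244 = 0.252475.

0.2525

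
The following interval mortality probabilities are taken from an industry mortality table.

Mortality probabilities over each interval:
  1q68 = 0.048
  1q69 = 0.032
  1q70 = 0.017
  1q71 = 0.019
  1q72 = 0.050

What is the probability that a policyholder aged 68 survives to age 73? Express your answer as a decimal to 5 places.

The overall survival probability is (1 − 0.048) × (1 − 0.032) × (1 − 0.017) × (1 − 0.019) × (1 − 0.050).
= 0.952 × 0.968 × 0.983 × 0.981 × 0.950 = 0.844225.

0.84423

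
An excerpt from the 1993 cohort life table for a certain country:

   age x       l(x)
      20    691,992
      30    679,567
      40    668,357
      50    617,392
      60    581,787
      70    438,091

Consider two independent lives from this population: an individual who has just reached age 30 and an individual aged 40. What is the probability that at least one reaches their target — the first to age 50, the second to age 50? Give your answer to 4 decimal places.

p₁ = l(50)/l(30) = 617,392/679,567 = 0.908508; p₂ = l(50)/l(40) = 617,392/668,357 = 0.923746.
P(at least one) = 1 − (1−p₁)(1−p₂) = 1 − 0.091492 × 0.076254 = 0.993023.

0.9930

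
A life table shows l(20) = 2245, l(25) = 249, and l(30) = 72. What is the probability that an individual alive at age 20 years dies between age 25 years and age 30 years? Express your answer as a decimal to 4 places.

This is the probability of reaching 25 but not 30, conditional on being alive at 20: (l(25) − l(30)) / l(20).
= (249 − 72) / 2245 = 177 / 2245 = 0.078842.

0.0788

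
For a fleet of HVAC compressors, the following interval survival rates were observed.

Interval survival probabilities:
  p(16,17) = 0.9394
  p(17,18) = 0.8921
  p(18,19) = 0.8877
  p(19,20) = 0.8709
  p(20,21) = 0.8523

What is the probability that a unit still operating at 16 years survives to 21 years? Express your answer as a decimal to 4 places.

0.5522

Chaining the interval survival probabilities: 0.9394 × 0.8921 × 0.8877 × 0.8709 × 0.8523.
= 0.552193.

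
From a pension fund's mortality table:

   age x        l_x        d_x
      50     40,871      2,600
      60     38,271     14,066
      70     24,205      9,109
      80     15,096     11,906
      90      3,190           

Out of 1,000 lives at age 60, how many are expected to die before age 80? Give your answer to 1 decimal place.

The relevant probability is 1 − 15,096/38,271 = 0.605550.
Expected number = 1,000 × 0.605550 = 605.5.

605.5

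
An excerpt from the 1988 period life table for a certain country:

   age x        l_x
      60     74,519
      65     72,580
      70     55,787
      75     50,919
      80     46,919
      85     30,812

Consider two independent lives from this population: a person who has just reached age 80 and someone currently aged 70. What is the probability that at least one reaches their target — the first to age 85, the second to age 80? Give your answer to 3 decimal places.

p₁ = l_85/l_80 = 30,812/46,919 = 0.656706; p₂ = l_80/l_70 = 46,919/55,787 = 0.841038.
P(at least one) = 1 − (1−p₁)(1−p₂) = 1 − 0.343294 × 0.158962 = 0.945429.

0.945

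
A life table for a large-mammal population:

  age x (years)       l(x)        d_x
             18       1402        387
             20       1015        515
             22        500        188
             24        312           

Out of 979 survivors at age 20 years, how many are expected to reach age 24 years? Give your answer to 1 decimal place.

300.9

The relevant probability is 312/1015 = 0.307389.
Expected number = 979 × 0.307389 = 300.9.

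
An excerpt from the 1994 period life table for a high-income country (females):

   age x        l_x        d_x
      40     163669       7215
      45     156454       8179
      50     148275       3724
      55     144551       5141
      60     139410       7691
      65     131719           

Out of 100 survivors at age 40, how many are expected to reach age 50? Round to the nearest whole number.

The relevant probability is 148275/163669 = 0.905944.
Expected number = 100 × 0.905944 = 91.

91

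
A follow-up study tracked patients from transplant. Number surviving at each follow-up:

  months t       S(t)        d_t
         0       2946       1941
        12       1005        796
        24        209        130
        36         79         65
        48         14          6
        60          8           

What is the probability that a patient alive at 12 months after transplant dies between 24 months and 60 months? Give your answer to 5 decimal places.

This is the probability of reaching 24 but not 60, conditional on being alive at 12: (S(24) − S(60)) / S(12).
= (209 − 8) / 1005 = 201 / 1005 = 0.200000.

0.20000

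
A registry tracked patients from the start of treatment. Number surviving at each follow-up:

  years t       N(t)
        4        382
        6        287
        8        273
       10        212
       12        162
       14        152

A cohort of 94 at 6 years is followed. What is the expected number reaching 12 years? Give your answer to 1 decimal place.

53.1

The relevant probability is 162/287 = 0.564460.
Expected number = 94 × 0.564460 = 53.1.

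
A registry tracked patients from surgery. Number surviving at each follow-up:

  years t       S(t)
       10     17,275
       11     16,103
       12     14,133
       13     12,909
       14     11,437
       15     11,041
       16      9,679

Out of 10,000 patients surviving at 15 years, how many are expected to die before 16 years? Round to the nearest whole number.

1234

The relevant probability is 1 − 9,679/11,041 = 0.123358.
Expected number = 10,000 × 0.123358 = 1234.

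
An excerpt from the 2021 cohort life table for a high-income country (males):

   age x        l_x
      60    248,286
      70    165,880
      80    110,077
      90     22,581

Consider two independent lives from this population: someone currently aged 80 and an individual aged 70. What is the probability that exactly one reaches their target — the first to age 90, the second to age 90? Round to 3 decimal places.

p₁ = l_90/l_80 = 22,581/110,077 = 0.205138; p₂ = l_90/l_70 = 22,581/165,880 = 0.136129.
P(exactly one) = p₁(1−p₂) + (1−p₁)p₂ = 0.177213 + 0.108204 = 0.285417.

0.285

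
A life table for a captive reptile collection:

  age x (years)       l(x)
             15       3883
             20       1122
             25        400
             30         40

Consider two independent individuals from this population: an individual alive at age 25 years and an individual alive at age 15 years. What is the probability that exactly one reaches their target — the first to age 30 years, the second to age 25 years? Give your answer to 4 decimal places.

p₁ = l(30)/l(25) = 40/400 = 0.100000; p₂ = l(25)/l(15) = 400/3883 = 0.103013.
P(exactly one) = p₁(1−p₂) + (1−p₁)p₂ = 0.089699 + 0.092712 = 0.182410.

0.1824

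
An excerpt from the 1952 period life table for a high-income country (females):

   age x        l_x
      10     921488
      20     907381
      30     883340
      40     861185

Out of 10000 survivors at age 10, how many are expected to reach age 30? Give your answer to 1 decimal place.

9586.0

The relevant probability is 883340/921488 = 0.958602.
Expected number = 10000 × 0.958602 = 9586.0.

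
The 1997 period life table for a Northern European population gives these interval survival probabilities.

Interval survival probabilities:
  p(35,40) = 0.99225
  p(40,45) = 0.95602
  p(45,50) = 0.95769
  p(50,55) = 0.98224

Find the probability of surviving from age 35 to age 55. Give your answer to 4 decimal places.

0.8923

The overall survival probability is 0.99225 × 0.95602 × 0.95769 × 0.98224.
= 0.892341.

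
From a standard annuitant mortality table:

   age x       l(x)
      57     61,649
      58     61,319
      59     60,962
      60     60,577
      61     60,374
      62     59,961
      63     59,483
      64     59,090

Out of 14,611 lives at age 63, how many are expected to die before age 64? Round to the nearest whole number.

97

The relevant probability is 1 − 59,090/59,483 = 0.006607.
Expected number = 14,611 × 0.006607 = 97.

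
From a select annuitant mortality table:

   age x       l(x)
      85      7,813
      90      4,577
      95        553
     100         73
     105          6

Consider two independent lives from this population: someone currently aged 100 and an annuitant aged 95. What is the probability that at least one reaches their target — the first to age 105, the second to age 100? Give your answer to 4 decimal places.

0.2033

p₁ = l(105)/l(100) = 6/73 = 0.082192; p₂ = l(100)/l(95) = 73/553 = 0.132007.
P(at least one) = 1 − (1−p₁)(1−p₂) = 1 − 0.917808 × 0.867993 = 0.203349.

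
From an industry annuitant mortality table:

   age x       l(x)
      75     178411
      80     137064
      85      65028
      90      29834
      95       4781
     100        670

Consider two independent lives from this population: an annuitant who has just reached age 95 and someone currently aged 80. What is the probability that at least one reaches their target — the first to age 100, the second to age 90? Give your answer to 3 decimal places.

0.327

p₁ = l(100)/l(95) = 670/4781 = 0.140138; p₂ = l(90)/l(80) = 29834/137064 = 0.217665.
P(at least one) = 1 − (1−p₁)(1−p₂) = 1 − 0.859862 × 0.782335 = 0.327300.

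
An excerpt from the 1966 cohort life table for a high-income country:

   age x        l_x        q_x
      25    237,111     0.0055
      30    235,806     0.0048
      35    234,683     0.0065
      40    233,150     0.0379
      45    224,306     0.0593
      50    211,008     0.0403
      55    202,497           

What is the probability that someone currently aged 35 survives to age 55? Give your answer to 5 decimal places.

We want 20p35 = l_55/l_35.
The conditional survival probability is l_55/l_35 = 202,497/234,683 = 0.862853.

0.86285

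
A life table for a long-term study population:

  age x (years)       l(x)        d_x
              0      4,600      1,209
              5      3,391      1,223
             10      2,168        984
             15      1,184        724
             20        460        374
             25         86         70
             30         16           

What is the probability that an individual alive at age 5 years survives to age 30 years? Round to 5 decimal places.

0.00472

The conditional survival probability is l(30)/l(5) = 16/3,391 = 0.004718.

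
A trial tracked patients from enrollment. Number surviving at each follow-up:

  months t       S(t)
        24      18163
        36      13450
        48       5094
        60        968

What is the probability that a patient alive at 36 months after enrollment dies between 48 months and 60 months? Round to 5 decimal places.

0.30677

This is the probability of reaching 48 but not 60, conditional on being alive at 36: (S(48) − S(60)) / S(36).
= (5094 − 968) / 13450 = 4126 / 13450 = 0.306766.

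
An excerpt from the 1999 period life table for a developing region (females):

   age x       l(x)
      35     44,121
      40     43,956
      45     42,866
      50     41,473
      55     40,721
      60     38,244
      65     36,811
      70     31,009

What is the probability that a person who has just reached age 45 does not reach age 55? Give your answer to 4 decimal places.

P(die before 55 | alive at 45) = 1 − l(55)/l(45) = 1 − 40,721/42,866 = (2,145)/42,866 = 0.050040.

0.0500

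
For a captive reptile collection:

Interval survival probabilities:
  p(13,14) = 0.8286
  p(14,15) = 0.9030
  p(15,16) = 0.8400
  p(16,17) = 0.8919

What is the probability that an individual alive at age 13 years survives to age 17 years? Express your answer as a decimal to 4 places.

The overall survival probability is 0.8286 × 0.9030 × 0.8400 × 0.8919.
= 0.560568.

0.5606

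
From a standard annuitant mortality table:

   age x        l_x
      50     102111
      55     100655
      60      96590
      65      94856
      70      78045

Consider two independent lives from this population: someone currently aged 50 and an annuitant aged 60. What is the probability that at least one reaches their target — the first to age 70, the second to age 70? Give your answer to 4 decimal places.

0.9547

p₁ = l_70/l_50 = 78045/102111 = 0.764315; p₂ = l_70/l_60 = 78045/96590 = 0.808003.
P(at least one) = 1 − (1−p₁)(1−p₂) = 1 − 0.235685 × 0.191997 = 0.954749.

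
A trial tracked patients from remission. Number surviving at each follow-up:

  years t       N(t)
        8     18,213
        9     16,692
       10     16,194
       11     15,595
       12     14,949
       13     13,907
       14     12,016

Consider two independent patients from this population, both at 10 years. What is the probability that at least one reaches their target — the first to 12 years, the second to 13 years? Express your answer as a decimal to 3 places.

p₁ = N(12)/N(10) = 14,949/16,194 = 0.923120; p₂ = N(13)/N(10) = 13,907/16,194 = 0.858775.
P(at least one) = 1 − (1−p₁)(1−p₂) = 1 − 0.076880 × 0.141225 = 0.989143.

0.989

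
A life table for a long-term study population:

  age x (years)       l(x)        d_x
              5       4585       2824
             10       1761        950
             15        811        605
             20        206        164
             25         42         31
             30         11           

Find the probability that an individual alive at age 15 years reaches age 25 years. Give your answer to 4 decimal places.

0.0518

The conditional survival probability is l(25)/l(15) = 42/811 = 0.051788.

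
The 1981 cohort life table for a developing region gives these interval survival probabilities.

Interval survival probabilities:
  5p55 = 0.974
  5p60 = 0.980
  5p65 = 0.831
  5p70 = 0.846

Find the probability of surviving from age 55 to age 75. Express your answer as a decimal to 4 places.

0.6711

Survival from 55 to 75 is the product of surviving each interval: 0.974 × 0.980 × 0.831 × 0.846.
= 0.671052.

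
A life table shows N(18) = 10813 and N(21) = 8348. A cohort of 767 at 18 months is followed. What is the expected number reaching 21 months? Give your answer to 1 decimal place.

592.1

The relevant probability is 8348/10813 = 0.772034.
Expected number = 767 × 0.772034 = 592.1.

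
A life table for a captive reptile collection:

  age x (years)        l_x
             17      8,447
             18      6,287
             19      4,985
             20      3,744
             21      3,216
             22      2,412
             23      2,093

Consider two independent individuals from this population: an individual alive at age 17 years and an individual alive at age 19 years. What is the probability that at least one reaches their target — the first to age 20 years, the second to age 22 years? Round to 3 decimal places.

0.713

p₁ = l_20/l_17 = 3,744/8,447 = 0.443234; p₂ = l_22/l_19 = 2,412/4,985 = 0.483852.
P(at least one) = 1 − (1−p₁)(1−p₂) = 1 − 0.556766 × 0.516148 = 0.712626.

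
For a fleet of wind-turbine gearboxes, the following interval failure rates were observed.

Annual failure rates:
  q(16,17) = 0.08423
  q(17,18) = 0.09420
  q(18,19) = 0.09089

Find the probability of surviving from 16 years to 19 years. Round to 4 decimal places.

Chaining the interval survival probabilities: (1 − 0.08423) × (1 − 0.09420) × (1 − 0.09089).
= 0.91577 × 0.90580 × 0.90911 = 0.754111.

0.7541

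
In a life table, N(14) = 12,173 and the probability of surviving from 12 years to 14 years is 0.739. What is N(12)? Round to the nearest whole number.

N(12) = N(14) / p = 12,173 / 0.739 = 16472.

16472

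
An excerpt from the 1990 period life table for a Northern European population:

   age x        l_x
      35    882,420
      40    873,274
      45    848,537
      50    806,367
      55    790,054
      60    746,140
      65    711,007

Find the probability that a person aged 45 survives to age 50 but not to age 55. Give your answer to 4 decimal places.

0.0192

We want 5|5q45 = (l_50 − l_55)/l_45.
This is the probability of reaching 50 but not 55, conditional on being alive at 45: (l_50 − l_55) / l_45.
= (806,367 − 790,054) / 848,537 = 16,313 / 848,537 = 0.019225.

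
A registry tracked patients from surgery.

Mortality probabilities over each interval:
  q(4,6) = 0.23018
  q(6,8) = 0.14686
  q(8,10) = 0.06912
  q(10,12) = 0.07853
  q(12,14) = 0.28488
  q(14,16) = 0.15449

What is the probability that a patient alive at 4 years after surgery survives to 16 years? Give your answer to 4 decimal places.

Survival from 4 to 16 is the product of surviving each interval: (1 − 0.23018) × (1 − 0.14686) × (1 − 0.06912) × (1 − 0.07853) × (1 − 0.28488) × (1 − 0.15449).
= 0.76982 × 0.85314 × 0.93088 × 0.92147 × 0.71512 × 0.84551 = 0.340629.

0.3406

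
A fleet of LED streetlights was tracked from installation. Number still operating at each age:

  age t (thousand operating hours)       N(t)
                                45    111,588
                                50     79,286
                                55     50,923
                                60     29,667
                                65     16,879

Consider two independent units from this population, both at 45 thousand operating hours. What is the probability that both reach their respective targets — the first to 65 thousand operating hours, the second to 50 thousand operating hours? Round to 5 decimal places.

0.10748

p₁ = N(65)/N(45) = 16,879/111,588 = 0.151262; p₂ = N(50)/N(45) = 79,286/111,588 = 0.710524.
P(both) = p₁ × p₂ = 0.151262 × 0.710524 = 0.107475.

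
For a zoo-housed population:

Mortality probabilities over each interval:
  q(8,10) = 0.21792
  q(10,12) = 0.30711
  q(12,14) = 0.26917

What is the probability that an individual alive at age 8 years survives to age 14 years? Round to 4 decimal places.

The overall survival probability is (1 − 0.21792) × (1 − 0.30711) × (1 − 0.26917).
= 0.78208 × 0.69289 × 0.73083 = 0.396033.

0.3960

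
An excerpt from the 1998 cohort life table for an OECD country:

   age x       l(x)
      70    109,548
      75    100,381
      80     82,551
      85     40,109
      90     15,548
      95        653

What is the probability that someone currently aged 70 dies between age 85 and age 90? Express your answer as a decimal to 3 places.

0.224

This is the probability of reaching 85 but not 90, conditional on being alive at 70: (l(85) − l(90)) / l(70).
= (40,109 − 15,548) / 109,548 = 24,561 / 109,548 = 0.224203.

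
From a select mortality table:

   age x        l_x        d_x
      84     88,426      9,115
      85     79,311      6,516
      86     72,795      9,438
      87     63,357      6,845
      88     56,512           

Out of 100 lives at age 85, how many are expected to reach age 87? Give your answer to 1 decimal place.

79.9

The relevant probability is 63,357/79,311 = 0.798843.
Expected number = 100 × 0.798843 = 79.9.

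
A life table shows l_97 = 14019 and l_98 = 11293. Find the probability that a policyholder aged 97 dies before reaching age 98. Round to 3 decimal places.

P(die before 98 | alive at 97) = 1 − l_98/l_97 = 1 − 11293/14019 = (2726)/14019 = 0.194450.

0.194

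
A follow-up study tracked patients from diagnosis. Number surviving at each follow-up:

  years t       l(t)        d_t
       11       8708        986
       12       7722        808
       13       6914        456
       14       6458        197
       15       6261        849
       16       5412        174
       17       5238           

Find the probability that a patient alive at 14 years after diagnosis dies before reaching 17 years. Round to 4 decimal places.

P(die before 17 | alive at 14) = 1 − l(17)/l(14) = 1 − 5238/6458 = (1220)/6458 = 0.188913.

0.1889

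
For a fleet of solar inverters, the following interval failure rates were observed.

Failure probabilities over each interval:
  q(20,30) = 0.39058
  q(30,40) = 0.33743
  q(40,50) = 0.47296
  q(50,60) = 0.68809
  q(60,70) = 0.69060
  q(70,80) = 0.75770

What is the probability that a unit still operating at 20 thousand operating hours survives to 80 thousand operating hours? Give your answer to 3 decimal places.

0.005

P(survive 20→80) = (1 − 0.39058) × (1 − 0.33743) × (1 − 0.47296) × (1 − 0.68809) × (1 − 0.69060) × (1 − 0.75770).
= 0.60942 × 0.66257 × 0.52704 × 0.31191 × 0.30940 × 0.24230 = 0.004976.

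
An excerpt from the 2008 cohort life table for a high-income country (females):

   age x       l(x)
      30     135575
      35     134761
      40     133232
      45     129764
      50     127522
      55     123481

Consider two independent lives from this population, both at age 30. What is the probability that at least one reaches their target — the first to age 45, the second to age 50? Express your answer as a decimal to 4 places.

0.9975

p₁ = l(45)/l(30) = 129764/135575 = 0.957138; p₂ = l(50)/l(30) = 127522/135575 = 0.940601.
P(at least one) = 1 − (1−p₁)(1−p₂) = 1 − 0.042862 × 0.059399 = 0.997454.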